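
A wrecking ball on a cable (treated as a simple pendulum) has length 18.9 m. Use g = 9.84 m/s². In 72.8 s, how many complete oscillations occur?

8

T = 2π√(L/g) = 2π√(18.9/9.84) = 8.708 s.
Number of complete oscillations = ⌊72.8/8.708⌋ = ⌊8.360⌋ = 8.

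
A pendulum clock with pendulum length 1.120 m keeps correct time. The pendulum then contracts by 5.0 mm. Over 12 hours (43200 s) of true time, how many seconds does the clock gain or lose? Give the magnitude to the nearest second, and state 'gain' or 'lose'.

T ∝ √L, so T'/T = √(1.11500/1.120) = 0.997765.
In 43200 s of true time the clock registers 43200/0.997765 = 43296.8 s, so it gains 97 s.

gain 97 s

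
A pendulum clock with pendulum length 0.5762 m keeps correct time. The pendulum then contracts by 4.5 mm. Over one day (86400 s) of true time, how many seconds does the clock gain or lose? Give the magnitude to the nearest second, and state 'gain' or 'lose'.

gain 339 s

T ∝ √L, so T'/T = √(0.57170/0.5762) = 0.996087.
In 86400 s of true time the clock registers 86400/0.996087 = 86739.4 s, so it gains 339 s.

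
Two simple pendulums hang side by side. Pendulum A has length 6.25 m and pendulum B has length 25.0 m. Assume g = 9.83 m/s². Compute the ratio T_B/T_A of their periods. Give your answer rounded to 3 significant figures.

2.00

T ∝ √L, so T_B/T_A = √(L_B/L_A) = √(25.0/6.25) = 2.00.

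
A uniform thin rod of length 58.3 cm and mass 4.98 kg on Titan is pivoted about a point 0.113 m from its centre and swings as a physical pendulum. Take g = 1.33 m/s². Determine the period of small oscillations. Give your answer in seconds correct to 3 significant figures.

3.29 s

For a physical pendulum T = 2π√(I/(mgd)), with d = 0.1130 m from pivot to centre of mass.
I_cm = mL²/12 = 4.98 × 0.583²/12 = 0.1411 kg·m²; I = I_cm + md² = 0.1411 + 4.98 × 0.1130² = 0.2046 kg·m².
T = 2π√(0.2046/(4.98 × 1.33 × 0.1130)) = 3.29 s.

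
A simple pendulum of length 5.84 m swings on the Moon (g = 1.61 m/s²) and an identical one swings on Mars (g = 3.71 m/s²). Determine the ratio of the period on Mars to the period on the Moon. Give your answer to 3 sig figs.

T ∝ 1/√g, so T₂/T₁ = √(g₁/g₂) = √(1.61/3.71) = 0.659.

0.659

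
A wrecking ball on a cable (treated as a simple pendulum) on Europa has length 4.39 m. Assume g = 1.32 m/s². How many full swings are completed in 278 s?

24

T = 2π√(L/g) = 2π√(4.39/1.32) = 11.46 s.
Number of complete oscillations = ⌊278/11.46⌋ = ⌊24.26⌋ = 24.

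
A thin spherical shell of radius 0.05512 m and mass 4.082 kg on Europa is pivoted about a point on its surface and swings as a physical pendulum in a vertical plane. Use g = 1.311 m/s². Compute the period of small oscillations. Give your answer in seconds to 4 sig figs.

1.663 s

I_cm = (2/3)mr² = 0.0082680 kg·m². The pivot is at distance d = 0.05512 m from the centre of mass.
By the parallel-axis theorem, I = I_cm + md² = 0.0082680 + 0.012402 = 0.020670 kg·m².
T = 2π√(I/(mgd)) = 2π√(0.020670/(4.082 × 1.311 × 0.05512)) = 1.663 s.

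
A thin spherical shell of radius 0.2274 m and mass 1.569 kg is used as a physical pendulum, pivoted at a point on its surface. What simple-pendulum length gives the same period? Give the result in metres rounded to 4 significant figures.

0.3790 m

The equivalent simple-pendulum length is L_eq = I/(md), where I is about the pivot and d = 0.22740 m.
I_cm = (2/3)mR² = 0.054089 kg·m², so I = I_cm + md² = 0.054089 + 0.081134 = 0.13522 kg·m².
L_eq = 0.13522/(1.569 × 0.22740) = 0.3790 m.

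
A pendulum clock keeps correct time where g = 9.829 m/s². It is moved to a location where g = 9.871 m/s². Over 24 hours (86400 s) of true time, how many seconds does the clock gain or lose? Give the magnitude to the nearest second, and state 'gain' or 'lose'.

The clock's period scales as T ∝ 1/√g, so T'/T = √(9.829/9.871) = 0.997870.
In 86400 s of true time the clock registers 86400/0.997870 = 86584.4 s, so it gains 184 s.

gain 184 s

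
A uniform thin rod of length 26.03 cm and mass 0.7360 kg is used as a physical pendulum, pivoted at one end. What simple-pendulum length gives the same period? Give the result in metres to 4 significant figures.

The equivalent simple-pendulum length is L_eq = I/(md), where I is about the pivot and d = 0.13015 m.
I_cm = (1/12)mL² = 0.0041557 kg·m², so I = I_cm + md² = 0.0041557 + 0.012467 = 0.016623 kg·m².
L_eq = 0.016623/(0.7360 × 0.13015) = 0.1735 m.

0.1735 m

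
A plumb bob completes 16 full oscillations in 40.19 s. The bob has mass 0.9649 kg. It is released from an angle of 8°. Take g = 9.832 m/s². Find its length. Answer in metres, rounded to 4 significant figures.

1.571 m

T = 40.19/16 = 2.5119 s.
From T = 2π√(L/g), L = gT²/(4π²) = 9.832 × 2.5119²/(4π²) = 1.571 m.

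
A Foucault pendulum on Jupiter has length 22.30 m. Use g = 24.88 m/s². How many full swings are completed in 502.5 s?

84

T = 2π√(L/g) = 2π√(22.30/24.88) = 5.9485 s.
Number of complete oscillations = ⌊502.5/5.9485⌋ = ⌊84.475⌋ = 84.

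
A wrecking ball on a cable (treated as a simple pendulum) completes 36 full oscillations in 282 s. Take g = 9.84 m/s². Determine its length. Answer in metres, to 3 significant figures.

15.3 m

T = 282/36 = 7.833 s.
From T = 2π√(L/g), L = gT²/(4π²) = 9.84 × 7.833²/(4π²) = 15.3 m.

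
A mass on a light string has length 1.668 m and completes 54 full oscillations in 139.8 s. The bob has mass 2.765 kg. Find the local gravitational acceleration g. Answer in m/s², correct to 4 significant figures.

T = 139.8/54 = 2.5889 s.
From T = 2π√(L/g), g = 4π²L/T² = 4π² × 1.668/2.5889² = 9.825 m/s².

9.825 m/s²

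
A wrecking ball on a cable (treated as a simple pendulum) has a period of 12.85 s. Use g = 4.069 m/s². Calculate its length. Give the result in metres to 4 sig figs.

From T = 2π√(L/g), L = gT²/(4π²) = 4.069 × 12.850²/(4π²) = 17.02 m.

17.02 m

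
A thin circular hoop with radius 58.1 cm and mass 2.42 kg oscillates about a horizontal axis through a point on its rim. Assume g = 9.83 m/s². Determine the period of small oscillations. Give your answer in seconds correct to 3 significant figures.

I_cm = mr² = 0.8169 kg·m². The pivot is at distance d = 0.581 m from the centre of mass.
By the parallel-axis theorem, I = I_cm + md² = 0.8169 + 0.8169 = 1.634 kg·m².
T = 2π√(I/(mgd)) = 2π√(1.634/(2.42 × 9.83 × 0.581)) = 2.16 s.

2.16 s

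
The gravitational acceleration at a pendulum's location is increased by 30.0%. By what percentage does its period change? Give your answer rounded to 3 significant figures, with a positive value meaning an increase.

-12.3%

T ∝ 1/√g, so T'/T = 1/√(1.300) = 0.8771.
Percentage change in T = (0.8771 − 1) × 100% = -12.3%.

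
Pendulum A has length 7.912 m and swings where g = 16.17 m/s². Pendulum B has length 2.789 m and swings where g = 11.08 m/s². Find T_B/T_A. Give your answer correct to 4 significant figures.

T = 2π√(L/g), so T_B/T_A = √((L_B/g_B)/(L_A/g_A)) = √((2.789/11.08)/(7.912/16.17)) = 0.7172.

0.7172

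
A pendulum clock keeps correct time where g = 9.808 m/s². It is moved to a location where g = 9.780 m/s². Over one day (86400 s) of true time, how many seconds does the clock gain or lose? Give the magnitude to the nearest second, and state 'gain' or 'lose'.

The clock's period scales as T ∝ 1/√g, so T'/T = √(9.808/9.780) = 1.00143.
In 86400 s of true time the clock registers 86400/1.00143 = 86276.6 s, so it loses 123 s.

lose 123 s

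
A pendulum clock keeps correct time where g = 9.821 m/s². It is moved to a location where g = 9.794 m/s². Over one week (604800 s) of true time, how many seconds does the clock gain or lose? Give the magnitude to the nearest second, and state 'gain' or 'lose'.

The clock's period scales as T ∝ 1/√g, so T'/T = √(9.821/9.794) = 1.00138.
In 604800 s of true time the clock registers 604800/1.00138 = 603968.1 s, so it loses 832 s.

lose 832 s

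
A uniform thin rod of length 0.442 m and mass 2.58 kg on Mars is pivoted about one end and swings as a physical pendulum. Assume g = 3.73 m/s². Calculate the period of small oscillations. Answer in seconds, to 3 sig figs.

1.77 s

For a physical pendulum T = 2π√(I/(mgd)), with d = 0.2210 m from pivot to centre of mass.
I_cm = mL²/12 = 2.58 × 0.442²/12 = 0.04200 kg·m²; I = I_cm + md² = 0.04200 + 2.58 × 0.2210² = 0.1680 kg·m².
T = 2π√(0.1680/(2.58 × 3.73 × 0.2210)) = 1.77 s.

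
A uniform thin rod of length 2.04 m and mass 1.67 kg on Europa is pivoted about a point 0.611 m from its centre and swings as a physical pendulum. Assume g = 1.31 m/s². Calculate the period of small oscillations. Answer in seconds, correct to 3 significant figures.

5.96 s

For a physical pendulum T = 2π√(I/(mgd)), with d = 0.6110 m from pivot to centre of mass.
I_cm = mL²/12 = 1.67 × 2.04²/12 = 0.5792 kg·m²; I = I_cm + md² = 0.5792 + 1.67 × 0.6110² = 1.203 kg·m².
T = 2π√(1.203/(1.67 × 1.31 × 0.6110)) = 5.96 s.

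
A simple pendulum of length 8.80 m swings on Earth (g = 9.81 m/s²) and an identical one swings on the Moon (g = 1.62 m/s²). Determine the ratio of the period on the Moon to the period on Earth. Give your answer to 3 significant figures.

T ∝ 1/√g, so T₂/T₁ = √(g₁/g₂) = √(9.81/1.62) = 2.46.

2.46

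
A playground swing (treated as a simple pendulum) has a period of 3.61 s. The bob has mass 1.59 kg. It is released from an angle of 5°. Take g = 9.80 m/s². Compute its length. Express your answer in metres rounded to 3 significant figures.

From T = 2π√(L/g), L = gT²/(4π²) = 9.80 × 3.610²/(4π²) = 3.24 m.

3.24 m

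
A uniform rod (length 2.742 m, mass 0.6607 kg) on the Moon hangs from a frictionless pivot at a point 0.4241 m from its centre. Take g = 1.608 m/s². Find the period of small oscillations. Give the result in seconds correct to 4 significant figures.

For a physical pendulum T = 2π√(I/(mgd)), with d = 0.42410 m from pivot to centre of mass.
I_cm = mL²/12 = 0.6607 × 2.742²/12 = 0.41396 kg·m²; I = I_cm + md² = 0.41396 + 0.6607 × 0.42410² = 0.53279 kg·m².
T = 2π√(0.53279/(0.6607 × 1.608 × 0.42410)) = 6.833 s.

6.833 s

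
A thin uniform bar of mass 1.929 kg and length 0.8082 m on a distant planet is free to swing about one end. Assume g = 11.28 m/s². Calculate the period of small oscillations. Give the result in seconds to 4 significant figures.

1.373 s

For a physical pendulum T = 2π√(I/(mgd)), with d = 0.40410 m from pivot to centre of mass.
I_cm = mL²/12 = 1.929 × 0.8082²/12 = 0.10500 kg·m²; I = I_cm + md² = 0.10500 + 1.929 × 0.40410² = 0.42000 kg·m².
T = 2π√(0.42000/(1.929 × 11.28 × 0.40410)) = 1.373 s.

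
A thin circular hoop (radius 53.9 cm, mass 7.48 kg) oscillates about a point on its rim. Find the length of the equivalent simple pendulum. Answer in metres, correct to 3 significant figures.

The equivalent simple-pendulum length is L_eq = I/(md), where I is about the pivot and d = 0.5390 m.
I_cm = mR² = 2.173 kg·m², so I = I_cm + md² = 2.173 + 2.173 = 4.346 kg·m².
L_eq = 4.346/(7.48 × 0.5390) = 1.08 m.

1.08 m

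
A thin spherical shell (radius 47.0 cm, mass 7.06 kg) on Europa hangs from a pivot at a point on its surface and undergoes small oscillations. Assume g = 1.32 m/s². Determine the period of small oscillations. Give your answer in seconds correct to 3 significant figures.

I_cm = (2/3)mr² = 1.040 kg·m². The pivot is at distance d = 0.470 m from the centre of mass.
By the parallel-axis theorem, I = I_cm + md² = 1.040 + 1.560 = 2.599 kg·m².
T = 2π√(I/(mgd)) = 2π√(2.599/(7.06 × 1.32 × 0.470)) = 4.84 s.

4.84 s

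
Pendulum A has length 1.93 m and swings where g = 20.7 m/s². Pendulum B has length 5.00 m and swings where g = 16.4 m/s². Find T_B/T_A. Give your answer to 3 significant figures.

T = 2π√(L/g), so T_B/T_A = √((L_B/g_B)/(L_A/g_A)) = √((5.00/16.4)/(1.93/20.7)) = 1.81.

1.81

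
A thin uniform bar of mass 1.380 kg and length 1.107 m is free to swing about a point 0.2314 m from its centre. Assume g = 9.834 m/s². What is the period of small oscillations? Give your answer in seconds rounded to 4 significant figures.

For a physical pendulum T = 2π√(I/(mgd)), with d = 0.23140 m from pivot to centre of mass.
I_cm = mL²/12 = 1.380 × 1.107²/12 = 0.14093 kg·m²; I = I_cm + md² = 0.14093 + 1.380 × 0.23140² = 0.21482 kg·m².
T = 2π√(0.21482/(1.380 × 9.834 × 0.23140)) = 1.643 s.

1.643 s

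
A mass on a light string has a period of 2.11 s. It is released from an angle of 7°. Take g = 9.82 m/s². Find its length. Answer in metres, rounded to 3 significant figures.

From T = 2π√(L/g), L = gT²/(4π²) = 9.82 × 2.110²/(4π²) = 1.11 m.

1.11 m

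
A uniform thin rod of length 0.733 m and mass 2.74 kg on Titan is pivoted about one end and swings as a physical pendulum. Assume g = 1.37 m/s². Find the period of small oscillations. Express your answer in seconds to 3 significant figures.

3.75 s

For a physical pendulum T = 2π√(I/(mgd)), with d = 0.3665 m from pivot to centre of mass.
I_cm = mL²/12 = 2.74 × 0.733²/12 = 0.1227 kg·m²; I = I_cm + md² = 0.1227 + 2.74 × 0.3665² = 0.4907 kg·m².
T = 2π√(0.4907/(2.74 × 1.37 × 0.3665)) = 3.75 s.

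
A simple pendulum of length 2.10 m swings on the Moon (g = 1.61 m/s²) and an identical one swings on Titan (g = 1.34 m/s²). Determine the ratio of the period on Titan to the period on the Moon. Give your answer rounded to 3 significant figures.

T ∝ 1/√g, so T₂/T₁ = √(g₁/g₂) = √(1.61/1.34) = 1.10.

1.10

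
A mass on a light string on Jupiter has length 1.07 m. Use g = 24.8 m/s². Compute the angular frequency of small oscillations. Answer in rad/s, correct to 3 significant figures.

ω = √(g/L) = √(24.8/1.07) = 4.81 rad/s.

4.81 rad/s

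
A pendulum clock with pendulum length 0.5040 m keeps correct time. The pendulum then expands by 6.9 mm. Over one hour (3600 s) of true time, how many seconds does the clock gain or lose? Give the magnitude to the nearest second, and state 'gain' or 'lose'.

lose 24 s

T ∝ √L, so T'/T = √(0.51090/0.5040) = 1.00682.
In 3600 s of true time the clock registers 3600/1.00682 = 3575.6 s, so it loses 24 s.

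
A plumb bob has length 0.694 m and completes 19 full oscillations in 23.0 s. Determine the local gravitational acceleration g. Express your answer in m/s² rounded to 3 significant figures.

18.7 m/s²

T = 23.0/19 = 1.211 s.
From T = 2π√(L/g), g = 4π²L/T² = 4π² × 0.694/1.211² = 18.7 m/s².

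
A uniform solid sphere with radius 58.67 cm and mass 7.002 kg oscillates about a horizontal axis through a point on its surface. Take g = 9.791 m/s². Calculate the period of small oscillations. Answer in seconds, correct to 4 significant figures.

1.820 s

I_cm = (2/5)mr² = 0.96408 kg·m². The pivot is at distance d = 0.5867 m from the centre of mass.
By the parallel-axis theorem, I = I_cm + md² = 0.96408 + 2.4102 = 3.3743 kg·m².
T = 2π√(I/(mgd)) = 2π√(3.3743/(7.002 × 9.791 × 0.5867)) = 1.820 s.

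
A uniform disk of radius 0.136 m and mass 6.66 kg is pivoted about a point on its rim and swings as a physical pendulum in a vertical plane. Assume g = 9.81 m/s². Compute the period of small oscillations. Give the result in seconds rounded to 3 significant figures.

I_cm = ½mr² = 0.06159 kg·m². The pivot is at distance d = 0.136 m from the centre of mass.
By the parallel-axis theorem, I = I_cm + md² = 0.06159 + 0.1232 = 0.1848 kg·m².
T = 2π√(I/(mgd)) = 2π√(0.1848/(6.66 × 9.81 × 0.136)) = 0.906 s.

0.906 s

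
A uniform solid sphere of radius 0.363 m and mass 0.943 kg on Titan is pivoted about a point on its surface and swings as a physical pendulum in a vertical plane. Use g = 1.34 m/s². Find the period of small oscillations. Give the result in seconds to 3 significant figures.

3.87 s

I_cm = (2/5)mr² = 0.04970 kg·m². The pivot is at distance d = 0.363 m from the centre of mass.
By the parallel-axis theorem, I = I_cm + md² = 0.04970 + 0.1243 = 0.1740 kg·m².
T = 2π√(I/(mgd)) = 2π√(0.1740/(0.943 × 1.34 × 0.363)) = 3.87 s.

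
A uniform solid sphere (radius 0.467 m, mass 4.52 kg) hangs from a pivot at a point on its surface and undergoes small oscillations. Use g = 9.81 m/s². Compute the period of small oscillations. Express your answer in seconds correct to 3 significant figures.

I_cm = (2/5)mr² = 0.3943 kg·m². The pivot is at distance d = 0.467 m from the centre of mass.
By the parallel-axis theorem, I = I_cm + md² = 0.3943 + 0.9858 = 1.380 kg·m².
T = 2π√(I/(mgd)) = 2π√(1.380/(4.52 × 9.81 × 0.467)) = 1.62 s.

1.62 s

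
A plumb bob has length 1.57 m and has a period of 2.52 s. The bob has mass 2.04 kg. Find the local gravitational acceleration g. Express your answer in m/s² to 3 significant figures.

9.76 m/s²

From T = 2π√(L/g), g = 4π²L/T² = 4π² × 1.57/2.520² = 9.76 m/s².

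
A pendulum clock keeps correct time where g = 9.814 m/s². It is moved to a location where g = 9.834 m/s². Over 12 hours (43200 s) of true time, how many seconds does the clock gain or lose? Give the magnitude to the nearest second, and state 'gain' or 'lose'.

The clock's period scales as T ∝ 1/√g, so T'/T = √(9.814/9.834) = 0.998983.
In 43200 s of true time the clock registers 43200/0.998983 = 43244.0 s, so it gains 44 s.

gain 44 s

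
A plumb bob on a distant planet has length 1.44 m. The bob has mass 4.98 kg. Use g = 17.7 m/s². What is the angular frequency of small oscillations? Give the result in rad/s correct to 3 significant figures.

3.51 rad/s

ω = √(g/L) = √(17.7/1.44) = 3.51 rad/s.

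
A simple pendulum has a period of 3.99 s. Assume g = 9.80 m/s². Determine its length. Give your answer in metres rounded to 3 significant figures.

3.95 m

From T = 2π√(L/g), L = gT²/(4π²) = 9.80 × 3.990²/(4π²) = 3.95 m.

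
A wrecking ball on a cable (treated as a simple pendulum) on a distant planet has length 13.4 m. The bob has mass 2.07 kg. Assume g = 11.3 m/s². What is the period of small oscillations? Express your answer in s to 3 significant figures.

6.84 s

T = 2π√(L/g) = 2π√(13.4/11.3) = 2π × 1.089 = 6.84 s.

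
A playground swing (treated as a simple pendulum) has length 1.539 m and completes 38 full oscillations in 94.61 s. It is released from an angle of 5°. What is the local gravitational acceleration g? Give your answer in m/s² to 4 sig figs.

9.801 m/s²

T = 94.61/38 = 2.4897 s.
From T = 2π√(L/g), g = 4π²L/T² = 4π² × 1.539/2.4897² = 9.801 m/s².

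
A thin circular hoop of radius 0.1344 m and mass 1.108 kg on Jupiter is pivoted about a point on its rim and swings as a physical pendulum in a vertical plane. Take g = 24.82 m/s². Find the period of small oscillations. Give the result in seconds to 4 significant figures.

0.6539 s

I_cm = mr² = 0.020014 kg·m². The pivot is at distance d = 0.1344 m from the centre of mass.
By the parallel-axis theorem, I = I_cm + md² = 0.020014 + 0.020014 = 0.040028 kg·m².
T = 2π√(I/(mgd)) = 2π√(0.040028/(1.108 × 24.82 × 0.1344)) = 0.6539 s.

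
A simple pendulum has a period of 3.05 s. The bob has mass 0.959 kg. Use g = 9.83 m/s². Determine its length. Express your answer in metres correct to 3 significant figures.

2.32 m

From T = 2π√(L/g), L = gT²/(4π²) = 9.83 × 3.050²/(4π²) = 2.32 m.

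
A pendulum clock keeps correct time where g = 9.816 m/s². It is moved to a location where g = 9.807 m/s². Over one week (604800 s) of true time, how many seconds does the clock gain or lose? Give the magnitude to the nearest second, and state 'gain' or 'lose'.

The clock's period scales as T ∝ 1/√g, so T'/T = √(9.816/9.807) = 1.00046.
In 604800 s of true time the clock registers 604800/1.00046 = 604522.7 s, so it loses 277 s.

lose 277 s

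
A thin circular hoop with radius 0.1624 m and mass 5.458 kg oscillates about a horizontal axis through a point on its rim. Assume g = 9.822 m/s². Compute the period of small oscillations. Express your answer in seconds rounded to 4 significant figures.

I_cm = mr² = 0.14395 kg·m². The pivot is at distance d = 0.1624 m from the centre of mass.
By the parallel-axis theorem, I = I_cm + md² = 0.14395 + 0.14395 = 0.28790 kg·m².
T = 2π√(I/(mgd)) = 2π√(0.28790/(5.458 × 9.822 × 0.1624)) = 1.143 s.

1.143 s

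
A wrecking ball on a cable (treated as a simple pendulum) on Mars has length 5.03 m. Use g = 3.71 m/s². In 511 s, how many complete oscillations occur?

69

T = 2π√(L/g) = 2π√(5.03/3.71) = 7.316 s.
Number of complete oscillations = ⌊511/7.316⌋ = ⌊69.85⌋ = 69.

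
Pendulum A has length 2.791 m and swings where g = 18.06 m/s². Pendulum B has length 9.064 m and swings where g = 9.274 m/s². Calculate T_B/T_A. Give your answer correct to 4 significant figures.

T = 2π√(L/g), so T_B/T_A = √((L_B/g_B)/(L_A/g_A)) = √((9.064/9.274)/(2.791/18.06)) = 2.515.

2.515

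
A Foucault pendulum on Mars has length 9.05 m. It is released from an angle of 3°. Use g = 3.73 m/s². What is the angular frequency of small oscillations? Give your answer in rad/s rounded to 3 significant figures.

ω = √(g/L) = √(3.73/9.05) = 0.642 rad/s.

0.642 rad/s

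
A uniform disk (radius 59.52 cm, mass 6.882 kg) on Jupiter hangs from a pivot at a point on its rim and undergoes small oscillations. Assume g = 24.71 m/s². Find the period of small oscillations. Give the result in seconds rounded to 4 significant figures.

I_cm = ½mr² = 1.2190 kg·m². The pivot is at distance d = 0.5952 m from the centre of mass.
By the parallel-axis theorem, I = I_cm + md² = 1.2190 + 2.4380 = 3.6571 kg·m².
T = 2π√(I/(mgd)) = 2π√(3.6571/(6.882 × 24.71 × 0.5952)) = 1.194 s.

1.194 s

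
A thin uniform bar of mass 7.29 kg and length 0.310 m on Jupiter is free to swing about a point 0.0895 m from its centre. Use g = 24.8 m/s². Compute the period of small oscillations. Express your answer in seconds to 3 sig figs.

0.534 s

For a physical pendulum T = 2π√(I/(mgd)), with d = 0.08950 m from pivot to centre of mass.
I_cm = mL²/12 = 7.29 × 0.310²/12 = 0.05838 kg·m²; I = I_cm + md² = 0.05838 + 7.29 × 0.08950² = 0.1168 kg·m².
T = 2π√(0.1168/(7.29 × 24.8 × 0.08950)) = 0.534 s.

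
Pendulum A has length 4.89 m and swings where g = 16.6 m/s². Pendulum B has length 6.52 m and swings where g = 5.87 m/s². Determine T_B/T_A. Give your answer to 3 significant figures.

1.94

T = 2π√(L/g), so T_B/T_A = √((L_B/g_B)/(L_A/g_A)) = √((6.52/5.87)/(4.89/16.6)) = 1.94.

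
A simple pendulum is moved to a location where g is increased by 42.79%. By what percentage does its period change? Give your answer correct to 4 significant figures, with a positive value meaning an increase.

-16.31%

T ∝ 1/√g, so T'/T = 1/√(1.4279) = 0.83686.
Percentage change in T = (0.83686 − 1) × 100% = -16.31%.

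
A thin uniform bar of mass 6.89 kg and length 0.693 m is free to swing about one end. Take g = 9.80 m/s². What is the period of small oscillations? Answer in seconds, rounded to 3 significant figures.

For a physical pendulum T = 2π√(I/(mgd)), with d = 0.3465 m from pivot to centre of mass.
I_cm = mL²/12 = 6.89 × 0.693²/12 = 0.2757 kg·m²; I = I_cm + md² = 0.2757 + 6.89 × 0.3465² = 1.103 kg·m².
T = 2π√(1.103/(6.89 × 9.80 × 0.3465)) = 1.36 s.

1.36 s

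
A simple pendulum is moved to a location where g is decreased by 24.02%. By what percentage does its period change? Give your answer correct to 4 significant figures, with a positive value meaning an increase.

14.72%

T ∝ 1/√g, so T'/T = 1/√(0.75980) = 1.1472.
Percentage change in T = (1.1472 − 1) × 100% = 14.72%.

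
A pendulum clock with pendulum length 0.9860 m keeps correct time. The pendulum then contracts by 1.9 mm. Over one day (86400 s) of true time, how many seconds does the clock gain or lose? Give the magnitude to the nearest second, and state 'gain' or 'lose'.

gain 83 s

T ∝ √L, so T'/T = √(0.98410/0.9860) = 0.999036.
In 86400 s of true time the clock registers 86400/0.999036 = 86483.4 s, so it gains 83 s.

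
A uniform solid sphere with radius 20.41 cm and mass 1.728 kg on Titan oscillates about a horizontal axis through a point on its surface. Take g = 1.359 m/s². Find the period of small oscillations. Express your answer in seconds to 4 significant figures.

2.881 s

I_cm = (2/5)mr² = 0.028793 kg·m². The pivot is at distance d = 0.2041 m from the centre of mass.
By the parallel-axis theorem, I = I_cm + md² = 0.028793 + 0.071983 = 0.10078 kg·m².
T = 2π√(I/(mgd)) = 2π√(0.10078/(1.728 × 1.359 × 0.2041)) = 2.881 s.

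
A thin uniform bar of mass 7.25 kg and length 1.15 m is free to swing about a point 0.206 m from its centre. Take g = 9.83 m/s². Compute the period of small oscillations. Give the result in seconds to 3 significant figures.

For a physical pendulum T = 2π√(I/(mgd)), with d = 0.2060 m from pivot to centre of mass.
I_cm = mL²/12 = 7.25 × 1.15²/12 = 0.7990 kg·m²; I = I_cm + md² = 0.7990 + 7.25 × 0.2060² = 1.107 kg·m².
T = 2π√(1.107/(7.25 × 9.83 × 0.2060)) = 1.73 s.

1.73 s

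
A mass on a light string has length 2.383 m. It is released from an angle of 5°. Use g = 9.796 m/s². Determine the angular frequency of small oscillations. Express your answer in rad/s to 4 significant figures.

2.028 rad/s

ω = √(g/L) = √(9.796/2.383) = 2.028 rad/s.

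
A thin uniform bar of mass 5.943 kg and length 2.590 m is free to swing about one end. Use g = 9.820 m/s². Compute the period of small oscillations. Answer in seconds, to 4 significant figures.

2.635 s

For a physical pendulum T = 2π√(I/(mgd)), with d = 1.2950 m from pivot to centre of mass.
I_cm = mL²/12 = 5.943 × 2.590²/12 = 3.3222 kg·m²; I = I_cm + md² = 3.3222 + 5.943 × 1.2950² = 13.289 kg·m².
T = 2π√(13.289/(5.943 × 9.820 × 1.2950)) = 2.635 s.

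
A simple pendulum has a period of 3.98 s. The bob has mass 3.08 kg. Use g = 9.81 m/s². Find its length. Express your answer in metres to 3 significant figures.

3.94 m

From T = 2π√(L/g), L = gT²/(4π²) = 9.81 × 3.980²/(4π²) = 3.94 m.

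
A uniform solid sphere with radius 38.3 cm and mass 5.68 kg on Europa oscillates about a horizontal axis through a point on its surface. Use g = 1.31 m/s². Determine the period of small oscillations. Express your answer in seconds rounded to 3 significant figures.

I_cm = (2/5)mr² = 0.3333 kg·m². The pivot is at distance d = 0.383 m from the centre of mass.
By the parallel-axis theorem, I = I_cm + md² = 0.3333 + 0.8332 = 1.166 kg·m².
T = 2π√(I/(mgd)) = 2π√(1.166/(5.68 × 1.31 × 0.383)) = 4.02 s.

4.02 s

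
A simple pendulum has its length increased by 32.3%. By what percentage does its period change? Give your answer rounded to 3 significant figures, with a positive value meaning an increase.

T ∝ √L, so T'/T = √(1.323) = 1.150.
Percentage change in T = (1.150 − 1) × 100% = 15.0%.

15.0%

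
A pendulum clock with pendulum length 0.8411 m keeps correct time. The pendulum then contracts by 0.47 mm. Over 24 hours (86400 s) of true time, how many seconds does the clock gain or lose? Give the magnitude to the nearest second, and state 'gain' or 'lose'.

gain 24 s

T ∝ √L, so T'/T = √(0.84063/0.8411) = 0.999721.
In 86400 s of true time the clock registers 86400/0.999721 = 86424.1 s, so it gains 24 s.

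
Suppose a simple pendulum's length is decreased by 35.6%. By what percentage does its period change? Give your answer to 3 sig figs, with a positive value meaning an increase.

T ∝ √L, so T'/T = √(0.6440) = 0.8025.
Percentage change in T = (0.8025 − 1) × 100% = -19.8%.

-19.8%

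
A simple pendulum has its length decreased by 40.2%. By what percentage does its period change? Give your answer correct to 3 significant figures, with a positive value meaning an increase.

T ∝ √L, so T'/T = √(0.5980) = 0.7733.
Percentage change in T = (0.7733 − 1) × 100% = -22.7%.

-22.7%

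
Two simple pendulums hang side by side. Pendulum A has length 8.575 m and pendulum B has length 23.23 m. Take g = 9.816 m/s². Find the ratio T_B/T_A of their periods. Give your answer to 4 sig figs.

T ∝ √L, so T_B/T_A = √(L_B/L_A) = √(23.23/8.575) = 1.646.

1.646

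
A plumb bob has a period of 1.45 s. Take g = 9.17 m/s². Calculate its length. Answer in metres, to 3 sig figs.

0.488 m

From T = 2π√(L/g), L = gT²/(4π²) = 9.17 × 1.450²/(4π²) = 0.488 m.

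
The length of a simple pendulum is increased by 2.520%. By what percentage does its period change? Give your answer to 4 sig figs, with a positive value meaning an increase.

T ∝ √L, so T'/T = √(1.0252) = 1.0125.
Percentage change in T = (1.0125 − 1) × 100% = 1.252%.

1.252%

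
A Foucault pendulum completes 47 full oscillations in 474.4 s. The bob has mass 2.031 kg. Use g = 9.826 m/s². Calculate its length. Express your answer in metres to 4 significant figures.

T = 474.4/47 = 10.094 s.
From T = 2π√(L/g), L = gT²/(4π²) = 9.826 × 10.094²/(4π²) = 25.36 m.

25.36 m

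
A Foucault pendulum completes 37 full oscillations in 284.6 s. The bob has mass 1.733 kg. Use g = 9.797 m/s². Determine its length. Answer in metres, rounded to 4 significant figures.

T = 284.6/37 = 7.6919 s.
From T = 2π√(L/g), L = gT²/(4π²) = 9.797 × 7.6919²/(4π²) = 14.68 m.

14.68 m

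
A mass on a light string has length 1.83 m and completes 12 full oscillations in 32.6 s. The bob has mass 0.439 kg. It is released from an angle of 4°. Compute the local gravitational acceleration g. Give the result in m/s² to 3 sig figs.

9.79 m/s²

T = 32.6/12 = 2.717 s.
From T = 2π√(L/g), g = 4π²L/T² = 4π² × 1.83/2.717² = 9.79 m/s².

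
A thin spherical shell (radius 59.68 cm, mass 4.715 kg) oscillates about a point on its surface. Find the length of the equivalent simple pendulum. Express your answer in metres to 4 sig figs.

0.9947 m

The equivalent simple-pendulum length is L_eq = I/(md), where I is about the pivot and d = 0.59680 m.
I_cm = (2/3)mR² = 1.1196 kg·m², so I = I_cm + md² = 1.1196 + 1.6793 = 2.7989 kg·m².
L_eq = 2.7989/(4.715 × 0.59680) = 0.9947 m.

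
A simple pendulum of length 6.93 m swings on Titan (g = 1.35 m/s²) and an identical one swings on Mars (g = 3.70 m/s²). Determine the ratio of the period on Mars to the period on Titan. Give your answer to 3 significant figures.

T ∝ 1/√g, so T₂/T₁ = √(g₁/g₂) = √(1.35/3.70) = 0.604.

0.604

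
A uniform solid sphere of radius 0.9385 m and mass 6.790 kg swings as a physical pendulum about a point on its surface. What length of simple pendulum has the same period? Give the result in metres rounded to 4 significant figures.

1.314 m

The equivalent simple-pendulum length is L_eq = I/(md), where I is about the pivot and d = 0.93850 m.
I_cm = (2/5)mR² = 2.3922 kg·m², so I = I_cm + md² = 2.3922 + 5.9805 = 8.3727 kg·m².
L_eq = 8.3727/(6.790 × 0.93850) = 1.314 m.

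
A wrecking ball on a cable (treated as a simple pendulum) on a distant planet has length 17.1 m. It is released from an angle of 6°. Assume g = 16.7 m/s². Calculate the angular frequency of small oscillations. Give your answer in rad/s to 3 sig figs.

0.988 rad/s

ω = √(g/L) = √(16.7/17.1) = 0.988 rad/s.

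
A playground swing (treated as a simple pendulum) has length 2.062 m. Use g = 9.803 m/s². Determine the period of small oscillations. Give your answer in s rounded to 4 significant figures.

2.882 s

T = 2π√(L/g) = 2π√(2.062/9.803) = 2π × 0.45863 = 2.882 s.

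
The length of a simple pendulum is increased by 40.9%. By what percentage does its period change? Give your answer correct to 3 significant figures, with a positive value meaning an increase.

18.7%

T ∝ √L, so T'/T = √(1.409) = 1.187.
Percentage change in T = (1.187 − 1) × 100% = 18.7%.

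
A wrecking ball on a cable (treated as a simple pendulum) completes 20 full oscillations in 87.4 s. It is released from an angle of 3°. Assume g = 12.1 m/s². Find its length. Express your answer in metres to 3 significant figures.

T = 87.4/20 = 4.370 s.
From T = 2π√(L/g), L = gT²/(4π²) = 12.1 × 4.370²/(4π²) = 5.85 m.

5.85 m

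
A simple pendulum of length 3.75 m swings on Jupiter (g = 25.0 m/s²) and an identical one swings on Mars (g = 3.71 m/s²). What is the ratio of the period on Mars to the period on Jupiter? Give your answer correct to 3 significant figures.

T ∝ 1/√g, so T₂/T₁ = √(g₁/g₂) = √(25.0/3.71) = 2.60.

2.60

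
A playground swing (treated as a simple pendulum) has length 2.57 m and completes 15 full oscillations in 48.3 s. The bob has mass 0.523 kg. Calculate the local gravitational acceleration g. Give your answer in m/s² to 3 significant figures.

9.79 m/s²

T = 48.3/15 = 3.220 s.
From T = 2π√(L/g), g = 4π²L/T² = 4π² × 2.57/3.220² = 9.79 m/s².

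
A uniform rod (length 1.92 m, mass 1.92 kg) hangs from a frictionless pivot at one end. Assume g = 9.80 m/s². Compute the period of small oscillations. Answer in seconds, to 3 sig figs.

2.27 s

For a physical pendulum T = 2π√(I/(mgd)), with d = 0.9600 m from pivot to centre of mass.
I_cm = mL²/12 = 1.92 × 1.92²/12 = 0.5898 kg·m²; I = I_cm + md² = 0.5898 + 1.92 × 0.9600² = 2.359 kg·m².
T = 2π√(2.359/(1.92 × 9.80 × 0.9600)) = 2.27 s.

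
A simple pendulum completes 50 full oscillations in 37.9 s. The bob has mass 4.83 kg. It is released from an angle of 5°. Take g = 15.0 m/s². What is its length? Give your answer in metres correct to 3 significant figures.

0.218 m

T = 37.9/50 = 0.7580 s.
From T = 2π√(L/g), L = gT²/(4π²) = 15.0 × 0.7580²/(4π²) = 0.218 m.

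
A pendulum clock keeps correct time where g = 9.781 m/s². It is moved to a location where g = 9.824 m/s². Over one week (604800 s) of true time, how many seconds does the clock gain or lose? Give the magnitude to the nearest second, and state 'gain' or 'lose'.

gain 1328 s

The clock's period scales as T ∝ 1/√g, so T'/T = √(9.781/9.824) = 0.997809.
In 604800 s of true time the clock registers 604800/0.997809 = 606128.0 s, so it gains 1328 s.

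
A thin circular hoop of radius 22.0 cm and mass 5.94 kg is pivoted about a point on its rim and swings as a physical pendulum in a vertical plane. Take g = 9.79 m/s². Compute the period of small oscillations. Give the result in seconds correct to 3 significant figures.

I_cm = mr² = 0.2875 kg·m². The pivot is at distance d = 0.220 m from the centre of mass.
By the parallel-axis theorem, I = I_cm + md² = 0.2875 + 0.2875 = 0.5750 kg·m².
T = 2π√(I/(mgd)) = 2π√(0.5750/(5.94 × 9.79 × 0.220)) = 1.33 s.

1.33 s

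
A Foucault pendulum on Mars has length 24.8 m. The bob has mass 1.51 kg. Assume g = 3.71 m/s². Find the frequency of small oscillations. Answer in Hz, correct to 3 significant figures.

T = 2π√(L/g) = 2π√(24.8/3.71) = 16.24 s, so f = 1/T = 0.0616 Hz.

0.0616 Hz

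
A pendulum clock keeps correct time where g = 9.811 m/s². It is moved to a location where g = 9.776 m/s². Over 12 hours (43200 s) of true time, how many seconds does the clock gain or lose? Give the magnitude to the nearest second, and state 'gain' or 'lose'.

lose 77 s

The clock's period scales as T ∝ 1/√g, so T'/T = √(9.811/9.776) = 1.00179.
In 43200 s of true time the clock registers 43200/1.00179 = 43122.9 s, so it loses 77 s.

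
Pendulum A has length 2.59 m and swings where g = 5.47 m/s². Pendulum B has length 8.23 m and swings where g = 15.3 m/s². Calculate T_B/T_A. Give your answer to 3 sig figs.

T = 2π√(L/g), so T_B/T_A = √((L_B/g_B)/(L_A/g_A)) = √((8.23/15.3)/(2.59/5.47)) = 1.07.

1.07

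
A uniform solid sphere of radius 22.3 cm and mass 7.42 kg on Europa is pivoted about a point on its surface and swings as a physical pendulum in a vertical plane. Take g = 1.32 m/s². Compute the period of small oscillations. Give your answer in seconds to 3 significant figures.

3.06 s

I_cm = (2/5)mr² = 0.1476 kg·m². The pivot is at distance d = 0.223 m from the centre of mass.
By the parallel-axis theorem, I = I_cm + md² = 0.1476 + 0.3690 = 0.5166 kg·m².
T = 2π√(I/(mgd)) = 2π√(0.5166/(7.42 × 1.32 × 0.223)) = 3.06 s.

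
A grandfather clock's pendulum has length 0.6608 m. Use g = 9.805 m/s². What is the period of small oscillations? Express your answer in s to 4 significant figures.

T = 2π√(L/g) = 2π√(0.6608/9.805) = 2π × 0.25960 = 1.631 s.

1.631 s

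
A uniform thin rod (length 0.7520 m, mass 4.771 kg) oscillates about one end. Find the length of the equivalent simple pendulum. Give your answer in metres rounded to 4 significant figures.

The equivalent simple-pendulum length is L_eq = I/(md), where I is about the pivot and d = 0.37600 m.
I_cm = (1/12)mL² = 0.22483 kg·m², so I = I_cm + md² = 0.22483 + 0.67450 = 0.89934 kg·m².
L_eq = 0.89934/(4.771 × 0.37600) = 0.5013 m.

0.5013 m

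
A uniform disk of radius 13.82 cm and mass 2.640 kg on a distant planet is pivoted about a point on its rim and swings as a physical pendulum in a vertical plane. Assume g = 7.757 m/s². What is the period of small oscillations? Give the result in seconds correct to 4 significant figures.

1.027 s

I_cm = ½mr² = 0.025211 kg·m². The pivot is at distance d = 0.1382 m from the centre of mass.
By the parallel-axis theorem, I = I_cm + md² = 0.025211 + 0.050422 = 0.075633 kg·m².
T = 2π√(I/(mgd)) = 2π√(0.075633/(2.640 × 7.757 × 0.1382)) = 1.027 s.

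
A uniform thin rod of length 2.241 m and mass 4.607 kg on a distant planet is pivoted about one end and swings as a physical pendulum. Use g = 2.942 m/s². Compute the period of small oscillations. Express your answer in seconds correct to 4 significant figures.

For a physical pendulum T = 2π√(I/(mgd)), with d = 1.1205 m from pivot to centre of mass.
I_cm = mL²/12 = 4.607 × 2.241²/12 = 1.9281 kg·m²; I = I_cm + md² = 1.9281 + 4.607 × 1.1205² = 7.7122 kg·m².
T = 2π√(7.7122/(4.607 × 2.942 × 1.1205)) = 4.477 s.

4.477 s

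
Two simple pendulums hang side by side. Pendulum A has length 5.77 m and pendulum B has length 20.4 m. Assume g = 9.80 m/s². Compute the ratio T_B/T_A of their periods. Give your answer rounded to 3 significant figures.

1.88

T ∝ √L, so T_B/T_A = √(L_B/L_A) = √(20.4/5.77) = 1.88.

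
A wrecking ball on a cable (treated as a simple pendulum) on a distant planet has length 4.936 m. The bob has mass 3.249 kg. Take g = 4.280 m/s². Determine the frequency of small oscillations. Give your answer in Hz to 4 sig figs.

T = 2π√(L/g) = 2π√(4.936/4.280) = 6.7475 s, so f = 1/T = 0.1482 Hz.

0.1482 Hz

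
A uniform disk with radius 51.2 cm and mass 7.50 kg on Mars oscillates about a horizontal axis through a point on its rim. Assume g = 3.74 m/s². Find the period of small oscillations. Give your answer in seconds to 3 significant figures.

I_cm = ½mr² = 0.9830 kg·m². The pivot is at distance d = 0.512 m from the centre of mass.
By the parallel-axis theorem, I = I_cm + md² = 0.9830 + 1.966 = 2.949 kg·m².
T = 2π√(I/(mgd)) = 2π√(2.949/(7.50 × 3.74 × 0.512)) = 2.85 s.

2.85 s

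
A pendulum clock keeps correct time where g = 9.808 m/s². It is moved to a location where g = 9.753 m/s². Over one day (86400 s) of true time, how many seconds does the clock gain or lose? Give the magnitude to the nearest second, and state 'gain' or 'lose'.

lose 243 s

The clock's period scales as T ∝ 1/√g, so T'/T = √(9.808/9.753) = 1.00282.
In 86400 s of true time the clock registers 86400/1.00282 = 86157.4 s, so it loses 243 s.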